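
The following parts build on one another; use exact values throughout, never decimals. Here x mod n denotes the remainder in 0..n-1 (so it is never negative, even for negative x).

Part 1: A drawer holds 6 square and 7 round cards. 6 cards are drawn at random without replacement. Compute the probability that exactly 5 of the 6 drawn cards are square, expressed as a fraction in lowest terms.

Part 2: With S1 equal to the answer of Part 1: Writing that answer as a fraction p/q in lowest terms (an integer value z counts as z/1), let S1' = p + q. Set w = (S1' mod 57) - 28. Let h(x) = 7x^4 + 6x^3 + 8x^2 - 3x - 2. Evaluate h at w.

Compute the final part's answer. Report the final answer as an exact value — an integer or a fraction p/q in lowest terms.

Part 1: total draws C(13,6) = 1716; favorable C(6,5)*C(7,1) = 42; P = 7/286; answer 7/286
Part 2: S1 = 7/286; threaded value p + q = 293; w = -20; 7*(-20)^4 + 6*(-20)^3 + 8*(-20)^2 - 3*(-20)^1 - 2 = (1120000) + (-48000) + (3200) + (60) + (-2) = 1075258; answer 1075258

1075258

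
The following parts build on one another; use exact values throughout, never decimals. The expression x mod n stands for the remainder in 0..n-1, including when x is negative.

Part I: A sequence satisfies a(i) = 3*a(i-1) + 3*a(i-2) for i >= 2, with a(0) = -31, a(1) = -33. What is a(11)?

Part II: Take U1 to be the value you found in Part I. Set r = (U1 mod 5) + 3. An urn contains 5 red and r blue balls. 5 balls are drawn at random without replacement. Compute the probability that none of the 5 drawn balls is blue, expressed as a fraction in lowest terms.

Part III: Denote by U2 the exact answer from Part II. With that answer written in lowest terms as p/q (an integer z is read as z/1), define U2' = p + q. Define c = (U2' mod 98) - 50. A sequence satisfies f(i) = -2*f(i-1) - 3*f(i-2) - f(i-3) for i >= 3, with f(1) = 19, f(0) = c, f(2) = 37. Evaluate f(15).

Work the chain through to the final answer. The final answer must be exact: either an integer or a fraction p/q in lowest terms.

-19801

Part I: a(2) = 3*(-33) + 3*(-31) = -192; iterating: a(2)=-192, a(3)=-675, a(4)=-2601, a(5)=-9828, a(6)=-37287, a(7)=-141345, a(8)=-535896, a(9)=-2031723, a(10)=-7702857, a(11)=-29203740; answer -29203740
Part II: U1 = -29203740; r = 3; total draws C(8,5) = 56; favorable C(5,5) = 1; P = 1/56; answer 1/56
Part III: U2 = 1/56; threaded value p + q = 57; c = 7; f(3) = -2*(37) - 3*(19) - 1*(7) = -138; iterating: f(3)=-138, f(4)=146, f(5)=85, f(6)=-470, f(7)=539, f(8)=247, f(9)=-1641, f(10)=2002, f(11)=672, f(12)=-5709, f(13)=7400, f(14)=1655, f(15)=-19801; answer -19801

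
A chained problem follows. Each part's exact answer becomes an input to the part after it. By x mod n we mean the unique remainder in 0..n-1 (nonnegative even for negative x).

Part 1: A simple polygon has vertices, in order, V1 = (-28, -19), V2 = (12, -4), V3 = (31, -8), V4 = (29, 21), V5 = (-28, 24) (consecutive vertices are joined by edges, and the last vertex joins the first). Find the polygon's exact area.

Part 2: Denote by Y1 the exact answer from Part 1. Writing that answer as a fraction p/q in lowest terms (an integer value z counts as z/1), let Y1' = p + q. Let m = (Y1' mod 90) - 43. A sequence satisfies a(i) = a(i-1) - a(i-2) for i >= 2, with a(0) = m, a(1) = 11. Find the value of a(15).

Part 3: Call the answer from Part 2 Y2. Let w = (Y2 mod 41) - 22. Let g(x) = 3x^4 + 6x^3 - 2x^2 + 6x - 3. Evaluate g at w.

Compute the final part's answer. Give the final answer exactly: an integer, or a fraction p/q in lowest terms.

51730

Part 1: cross terms: (-28*-4 - 12*-19)=340, (12*-8 - 31*-4)=28, (31*21 - 29*-8)=883, (29*24 - -28*21)=1284, (-28*-19 - -28*24)=1204; twice the area = |3739| = 3739; area = 3739/2; answer 3739/2
Part 2: Y1 = 3739/2; threaded value p + q = 3741; m = 8; a(2) = 1*(11) - 1*(8) = 3; iterating: a(2)=3, a(3)=-8, a(4)=-11, a(5)=-3, a(6)=8, a(7)=11, a(8)=3, a(9)=-8, a(10)=-11, a(11)=-3, a(12)=8, a(13)=11, a(14)=3, a(15)=-8; answer -8
Part 3: Y2 = -8; w = 11; 3*(11)^4 + 6*(11)^3 - 2*(11)^2 + 6*(11)^1 - 3 = (43923) + (7986) + (-242) + (66) + (-3) = 51730; answer 51730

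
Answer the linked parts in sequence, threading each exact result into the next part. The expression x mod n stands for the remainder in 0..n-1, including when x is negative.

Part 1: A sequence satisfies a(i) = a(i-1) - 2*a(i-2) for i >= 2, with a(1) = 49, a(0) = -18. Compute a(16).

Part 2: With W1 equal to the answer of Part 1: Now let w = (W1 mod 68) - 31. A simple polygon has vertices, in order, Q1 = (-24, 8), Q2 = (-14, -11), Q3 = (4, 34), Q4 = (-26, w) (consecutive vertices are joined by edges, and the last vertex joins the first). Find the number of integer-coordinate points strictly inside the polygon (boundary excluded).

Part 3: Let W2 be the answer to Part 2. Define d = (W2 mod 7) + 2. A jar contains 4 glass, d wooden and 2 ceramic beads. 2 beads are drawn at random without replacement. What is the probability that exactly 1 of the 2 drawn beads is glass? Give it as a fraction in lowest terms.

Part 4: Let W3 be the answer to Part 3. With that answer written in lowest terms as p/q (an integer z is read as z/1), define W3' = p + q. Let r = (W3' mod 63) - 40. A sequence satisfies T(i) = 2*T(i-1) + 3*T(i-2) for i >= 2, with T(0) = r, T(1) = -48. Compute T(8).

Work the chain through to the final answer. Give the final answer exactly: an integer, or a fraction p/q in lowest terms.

Part 1: a(2) = 1*(49) - 2*(-18) = 85; iterating: a(2)=85, a(3)=-13, a(4)=-183, a(5)=-157, a(6)=209, a(7)=523, a(8)=105, a(9)=-941, a(10)=-1151, a(11)=731, a(12)=3033, a(13)=1571, a(14)=-4495, a(15)=-7637, a(16)=1353; answer 1353
Part 2: W1 = 1353; w = 30; cross terms: (-24*-11 - -14*8)=376, (-14*34 - 4*-11)=-432, (4*30 - -26*34)=1004, (-26*8 - -24*30)=512; twice the area = |1460| = 1460; area = 730; boundary points = 1 + 9 + 2 + 2 = 14; strictly interior points = area - boundary/2 + 1 = 724; answer 724
Part 3: W2 = 724; d = 5; total draws C(11,2) = 55; favorable C(4,1)*C(7,1) = 28; P = 28/55; answer 28/55
Part 4: W3 = 28/55; threaded value p + q = 83; r = -20; T(2) = 2*(-48) + 3*(-20) = -156; iterating: T(2)=-156, T(3)=-456, T(4)=-1380, T(5)=-4128, T(6)=-12396, T(7)=-37176, T(8)=-111540; answer -111540

-111540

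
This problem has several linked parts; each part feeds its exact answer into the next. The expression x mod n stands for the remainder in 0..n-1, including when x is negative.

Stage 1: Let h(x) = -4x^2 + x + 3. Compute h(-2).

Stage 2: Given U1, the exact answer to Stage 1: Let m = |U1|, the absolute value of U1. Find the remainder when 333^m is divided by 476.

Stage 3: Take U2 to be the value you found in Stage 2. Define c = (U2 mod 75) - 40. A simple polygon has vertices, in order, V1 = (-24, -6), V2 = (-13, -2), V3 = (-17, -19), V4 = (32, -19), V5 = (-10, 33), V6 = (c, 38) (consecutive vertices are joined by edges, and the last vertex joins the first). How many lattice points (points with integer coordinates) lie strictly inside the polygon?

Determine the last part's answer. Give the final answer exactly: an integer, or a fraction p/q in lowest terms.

Stage 1: -4*(-2)^2 + 1*(-2)^1 + 3 = (-16) + (-2) + (3) = -15; answer -15
Stage 2: U1 = -15; m = 15; squarings mod 476: 333^1=333, 333^2=457, 333^4=361, 333^8=373; 333^15 = 333^1 * 333^2 * 333^4 * 333^8 = 29 (mod 476); answer 29
Stage 3: U2 = 29; c = -11; cross terms: (-24*-2 - -13*-6)=-30, (-13*-19 - -17*-2)=213, (-17*-19 - 32*-19)=931, (32*33 - -10*-19)=866, (-10*38 - -11*33)=-17, (-11*-6 - -24*38)=978; twice the area = |2941| = 2941; area = 2941/2; boundary points = 1 + 1 + 49 + 2 + 1 + 1 = 55; strictly interior points = area - boundary/2 + 1 = 1444; answer 1444

1444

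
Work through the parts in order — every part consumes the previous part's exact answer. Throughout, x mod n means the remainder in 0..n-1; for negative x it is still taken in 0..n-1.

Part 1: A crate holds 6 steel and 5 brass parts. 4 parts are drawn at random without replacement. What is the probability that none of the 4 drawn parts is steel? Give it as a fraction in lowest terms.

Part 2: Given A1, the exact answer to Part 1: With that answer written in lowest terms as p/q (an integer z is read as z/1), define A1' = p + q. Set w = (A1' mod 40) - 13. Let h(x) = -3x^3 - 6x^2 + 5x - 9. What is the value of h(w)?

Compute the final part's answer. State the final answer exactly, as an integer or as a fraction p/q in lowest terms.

Part 1: total draws C(11,4) = 330; favorable C(5,4) = 5; P = 1/66; answer 1/66
Part 2: A1 = 1/66; threaded value p + q = 67; w = 14; -3*(14)^3 - 6*(14)^2 + 5*(14)^1 - 9 = (-8232) + (-1176) + (70) + (-9) = -9347; answer -9347

-9347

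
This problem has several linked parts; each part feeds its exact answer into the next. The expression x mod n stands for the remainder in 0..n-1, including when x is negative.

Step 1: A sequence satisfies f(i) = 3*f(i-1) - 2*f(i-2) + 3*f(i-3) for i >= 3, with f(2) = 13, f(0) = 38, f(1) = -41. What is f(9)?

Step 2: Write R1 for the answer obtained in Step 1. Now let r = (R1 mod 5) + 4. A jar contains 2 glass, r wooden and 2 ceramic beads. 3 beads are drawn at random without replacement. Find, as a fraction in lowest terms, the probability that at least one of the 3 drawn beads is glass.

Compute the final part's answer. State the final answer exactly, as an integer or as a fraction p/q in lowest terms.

Step 1: f(3) = 3*(13) - 2*(-41) + 3*(38) = 235; iterating: f(3)=235, f(4)=556, f(5)=1237, f(6)=3304, f(7)=9106, f(8)=24421, f(9)=64963; answer 64963
Step 2: R1 = 64963; r = 7; total draws C(11,3) = 165; complement C(9,3) = 84; favorable 165 - 84 = 81; P = 27/55; answer 27/55

27/55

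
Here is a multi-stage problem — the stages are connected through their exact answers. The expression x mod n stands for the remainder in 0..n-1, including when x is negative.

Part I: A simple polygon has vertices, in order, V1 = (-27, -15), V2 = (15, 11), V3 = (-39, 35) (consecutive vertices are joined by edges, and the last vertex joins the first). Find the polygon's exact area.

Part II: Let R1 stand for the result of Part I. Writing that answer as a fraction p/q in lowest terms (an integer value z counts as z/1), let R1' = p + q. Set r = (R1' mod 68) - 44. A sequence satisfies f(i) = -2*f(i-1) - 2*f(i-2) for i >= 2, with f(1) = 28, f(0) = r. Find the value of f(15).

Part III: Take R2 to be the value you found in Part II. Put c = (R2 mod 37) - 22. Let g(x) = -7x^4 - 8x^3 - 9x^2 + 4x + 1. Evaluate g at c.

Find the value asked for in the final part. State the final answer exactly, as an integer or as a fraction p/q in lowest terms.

Part I: cross terms: (-27*11 - 15*-15)=-72, (15*35 - -39*11)=954, (-39*-15 - -27*35)=1530; twice the area = |2412| = 2412; area = 1206; answer 1206
Part II: R1 = 1206; threaded value p + q = 1207; r = 7; f(2) = -2*(28) - 2*(7) = -70; iterating: f(2)=-70, f(3)=84, f(4)=-28, f(5)=-112, f(6)=280, f(7)=-336, f(8)=112, f(9)=448, f(10)=-1120, f(11)=1344, f(12)=-448, f(13)=-1792, f(14)=4480, f(15)=-5376; answer -5376
Part III: R2 = -5376; c = 4; -7*(4)^4 - 8*(4)^3 - 9*(4)^2 + 4*(4)^1 + 1 = (-1792) + (-512) + (-144) + (16) + (1) = -2431; answer -2431

-2431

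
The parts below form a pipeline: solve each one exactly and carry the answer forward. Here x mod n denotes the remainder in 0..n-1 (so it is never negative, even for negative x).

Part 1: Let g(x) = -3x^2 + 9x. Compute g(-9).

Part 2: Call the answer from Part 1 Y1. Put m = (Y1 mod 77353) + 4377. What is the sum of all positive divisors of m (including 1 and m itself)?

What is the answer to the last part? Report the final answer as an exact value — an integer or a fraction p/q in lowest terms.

Part 1: -3*(-9)^2 + 9*(-9)^1 = (-243) + (-81) = -324; answer -324
Part 2: Y1 = -324; m = 81406; 81406 = 2 * 13 * 31 * 101; sigma = (1 + 2) * (1 + 13) * (1 + 31) * (1 + 101) = 3 * 14 * 32 * 102 = 137088; answer 137088

137088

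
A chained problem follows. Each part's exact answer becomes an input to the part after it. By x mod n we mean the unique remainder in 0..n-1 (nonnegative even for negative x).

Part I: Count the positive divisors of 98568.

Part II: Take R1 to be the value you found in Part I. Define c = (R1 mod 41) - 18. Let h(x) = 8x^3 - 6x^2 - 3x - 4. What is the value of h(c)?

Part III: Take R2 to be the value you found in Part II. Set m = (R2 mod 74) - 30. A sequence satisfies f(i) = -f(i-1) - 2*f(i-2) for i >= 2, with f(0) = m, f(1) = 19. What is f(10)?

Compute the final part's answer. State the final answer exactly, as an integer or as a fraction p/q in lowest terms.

277

Part I: 98568 = 2^3 * 3^2 * 37^2; number of divisors = (3+1) * (2+1) * (2+1) = 36; answer 36
Part II: R1 = 36; c = 18; 8*(18)^3 - 6*(18)^2 - 3*(18)^1 - 4 = (46656) + (-1944) + (-54) + (-4) = 44654; answer 44654
Part III: R2 = 44654; m = 2; f(2) = -1*(19) - 2*(2) = -23; iterating: f(2)=-23, f(3)=-15, f(4)=61, f(5)=-31, f(6)=-91, f(7)=153, f(8)=29, f(9)=-335, f(10)=277; answer 277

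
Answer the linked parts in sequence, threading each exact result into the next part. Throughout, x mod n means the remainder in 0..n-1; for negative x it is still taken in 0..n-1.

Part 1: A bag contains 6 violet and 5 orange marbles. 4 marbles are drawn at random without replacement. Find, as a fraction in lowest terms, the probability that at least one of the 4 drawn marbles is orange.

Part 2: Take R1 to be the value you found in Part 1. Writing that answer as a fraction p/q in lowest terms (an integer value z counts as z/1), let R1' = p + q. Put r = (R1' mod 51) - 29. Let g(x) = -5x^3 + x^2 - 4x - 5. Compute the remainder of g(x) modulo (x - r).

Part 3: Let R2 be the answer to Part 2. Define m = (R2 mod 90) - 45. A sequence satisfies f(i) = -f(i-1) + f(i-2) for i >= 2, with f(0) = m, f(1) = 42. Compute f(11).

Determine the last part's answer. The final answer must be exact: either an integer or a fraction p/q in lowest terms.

Part 1: total draws C(11,4) = 330; complement C(6,4) = 15; favorable 330 - 15 = 315; P = 21/22; answer 21/22
Part 2: R1 = 21/22; threaded value p + q = 43; r = 14; remainder = value at the root: -5*(14)^3 + 1*(14)^2 - 4*(14)^1 - 5 = (-13720) + (196) + (-56) + (-5) = -13585; answer -13585
Part 3: R2 = -13585; m = -40; f(2) = -1*(42) + 1*(-40) = -82; iterating: f(2)=-82, f(3)=124, f(4)=-206, f(5)=330, f(6)=-536, f(7)=866, f(8)=-1402, f(9)=2268, f(10)=-3670, f(11)=5938; answer 5938

5938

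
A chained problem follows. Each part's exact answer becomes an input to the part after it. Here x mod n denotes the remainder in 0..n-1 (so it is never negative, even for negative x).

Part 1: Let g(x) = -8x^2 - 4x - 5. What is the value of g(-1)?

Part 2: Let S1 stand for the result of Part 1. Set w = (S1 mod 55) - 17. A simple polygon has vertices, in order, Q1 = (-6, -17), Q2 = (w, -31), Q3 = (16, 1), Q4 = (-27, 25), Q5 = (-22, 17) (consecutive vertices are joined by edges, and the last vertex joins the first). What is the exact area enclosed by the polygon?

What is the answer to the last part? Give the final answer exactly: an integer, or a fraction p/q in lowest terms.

1099

Part 1: -8*(-1)^2 - 4*(-1)^1 - 5 = (-8) + (4) + (-5) = -9; answer -9
Part 2: S1 = -9; w = 29; cross terms: (-6*-31 - 29*-17)=679, (29*1 - 16*-31)=525, (16*25 - -27*1)=427, (-27*17 - -22*25)=91, (-22*-17 - -6*17)=476; twice the area = |2198| = 2198; area = 1099; answer 1099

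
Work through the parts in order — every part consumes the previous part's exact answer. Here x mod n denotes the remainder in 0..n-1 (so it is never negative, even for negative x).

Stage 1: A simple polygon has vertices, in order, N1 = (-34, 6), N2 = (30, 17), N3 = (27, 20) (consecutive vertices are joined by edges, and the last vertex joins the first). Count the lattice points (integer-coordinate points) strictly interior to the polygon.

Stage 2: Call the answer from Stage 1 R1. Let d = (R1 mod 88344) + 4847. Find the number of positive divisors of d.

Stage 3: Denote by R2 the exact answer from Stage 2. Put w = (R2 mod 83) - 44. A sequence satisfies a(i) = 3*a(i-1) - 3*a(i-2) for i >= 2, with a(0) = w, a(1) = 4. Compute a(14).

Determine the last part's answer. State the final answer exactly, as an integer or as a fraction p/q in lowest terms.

87480

Stage 1: cross terms: (-34*17 - 30*6)=-758, (30*20 - 27*17)=141, (27*6 - -34*20)=842; twice the area = |225| = 225; area = 225/2; boundary points = 1 + 3 + 1 = 5; strictly interior points = area - boundary/2 + 1 = 111; answer 111
Stage 2: R1 = 111; d = 4958; 4958 = 2 * 37 * 67; number of divisors = (1+1) * (1+1) * (1+1) = 8; answer 8
Stage 3: R2 = 8; w = -36; a(2) = 3*(4) - 3*(-36) = 120; iterating: a(2)=120, a(3)=348, a(4)=684, a(5)=1008, a(6)=972, a(7)=-108, a(8)=-3240, a(9)=-9396, a(10)=-18468, a(11)=-27216, a(12)=-26244, a(13)=2916, a(14)=87480; answer 87480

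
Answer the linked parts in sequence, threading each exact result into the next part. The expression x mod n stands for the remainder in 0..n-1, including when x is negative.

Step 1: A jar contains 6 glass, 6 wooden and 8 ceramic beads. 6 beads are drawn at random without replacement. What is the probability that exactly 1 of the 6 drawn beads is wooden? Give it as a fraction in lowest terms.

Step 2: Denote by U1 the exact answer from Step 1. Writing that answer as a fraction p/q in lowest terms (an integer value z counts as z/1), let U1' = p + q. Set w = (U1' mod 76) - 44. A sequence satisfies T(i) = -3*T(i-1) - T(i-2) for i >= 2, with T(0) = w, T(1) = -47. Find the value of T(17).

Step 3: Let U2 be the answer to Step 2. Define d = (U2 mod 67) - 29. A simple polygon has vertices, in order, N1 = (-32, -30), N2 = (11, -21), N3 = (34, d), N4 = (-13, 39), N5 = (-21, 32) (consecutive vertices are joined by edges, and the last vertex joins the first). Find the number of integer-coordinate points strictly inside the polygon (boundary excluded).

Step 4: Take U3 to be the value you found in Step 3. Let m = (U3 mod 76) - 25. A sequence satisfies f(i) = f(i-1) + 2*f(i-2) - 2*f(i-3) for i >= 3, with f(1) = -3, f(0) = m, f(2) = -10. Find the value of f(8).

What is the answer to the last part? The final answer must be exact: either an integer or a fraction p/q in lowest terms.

-808

Step 1: total draws C(20,6) = 38760; favorable C(6,1)*C(14,5) = 12012; P = 1001/3230; answer 1001/3230
Step 2: U1 = 1001/3230; threaded value p + q = 4231; w = 7; T(2) = -3*(-47) - 1*(7) = 134; iterating: T(2)=134, T(3)=-355, T(4)=931, T(5)=-2438, T(6)=6383, T(7)=-16711, T(8)=43750, T(9)=-114539, T(10)=299867, T(11)=-785062, T(12)=2055319, T(13)=-5380895, T(14)=14087366, T(15)=-36881203, T(16)=96556243, T(17)=-252787526; answer -252787526
Step 3: U2 = -252787526; d = 28; cross terms: (-32*-21 - 11*-30)=1002, (11*28 - 34*-21)=1022, (34*39 - -13*28)=1690, (-13*32 - -21*39)=403, (-21*-30 - -32*32)=1654; twice the area = |5771| = 5771; area = 5771/2; boundary points = 1 + 1 + 1 + 1 + 1 = 5; strictly interior points = area - boundary/2 + 1 = 2884; answer 2884
Step 4: U3 = 2884; m = 47; f(3) = 1*(-10) + 2*(-3) - 2*(47) = -110; iterating: f(3)=-110, f(4)=-124, f(5)=-324, f(6)=-352, f(7)=-752, f(8)=-808; answer -808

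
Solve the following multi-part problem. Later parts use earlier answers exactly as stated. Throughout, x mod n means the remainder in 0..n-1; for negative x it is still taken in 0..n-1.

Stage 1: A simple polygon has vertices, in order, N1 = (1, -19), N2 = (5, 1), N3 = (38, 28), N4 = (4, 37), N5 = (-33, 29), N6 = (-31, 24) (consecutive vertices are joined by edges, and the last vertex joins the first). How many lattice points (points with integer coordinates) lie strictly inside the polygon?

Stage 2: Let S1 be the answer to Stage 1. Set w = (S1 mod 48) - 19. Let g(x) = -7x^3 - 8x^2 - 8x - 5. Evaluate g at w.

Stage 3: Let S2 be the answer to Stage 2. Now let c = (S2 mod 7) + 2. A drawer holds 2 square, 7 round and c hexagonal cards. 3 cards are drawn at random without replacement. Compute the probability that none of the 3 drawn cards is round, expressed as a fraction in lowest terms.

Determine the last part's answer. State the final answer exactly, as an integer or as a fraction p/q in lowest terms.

Stage 1: cross terms: (1*1 - 5*-19)=96, (5*28 - 38*1)=102, (38*37 - 4*28)=1294, (4*29 - -33*37)=1337, (-33*24 - -31*29)=107, (-31*-19 - 1*24)=565; twice the area = |3501| = 3501; area = 3501/2; boundary points = 4 + 3 + 1 + 1 + 1 + 1 = 11; strictly interior points = area - boundary/2 + 1 = 1746; answer 1746
Stage 2: S1 = 1746; w = -1; -7*(-1)^3 - 8*(-1)^2 - 8*(-1)^1 - 5 = (7) + (-8) + (8) + (-5) = 2; answer 2
Stage 3: S2 = 2; c = 4; total draws C(13,3) = 286; favorable C(6,3) = 20; P = 10/143; answer 10/143

10/143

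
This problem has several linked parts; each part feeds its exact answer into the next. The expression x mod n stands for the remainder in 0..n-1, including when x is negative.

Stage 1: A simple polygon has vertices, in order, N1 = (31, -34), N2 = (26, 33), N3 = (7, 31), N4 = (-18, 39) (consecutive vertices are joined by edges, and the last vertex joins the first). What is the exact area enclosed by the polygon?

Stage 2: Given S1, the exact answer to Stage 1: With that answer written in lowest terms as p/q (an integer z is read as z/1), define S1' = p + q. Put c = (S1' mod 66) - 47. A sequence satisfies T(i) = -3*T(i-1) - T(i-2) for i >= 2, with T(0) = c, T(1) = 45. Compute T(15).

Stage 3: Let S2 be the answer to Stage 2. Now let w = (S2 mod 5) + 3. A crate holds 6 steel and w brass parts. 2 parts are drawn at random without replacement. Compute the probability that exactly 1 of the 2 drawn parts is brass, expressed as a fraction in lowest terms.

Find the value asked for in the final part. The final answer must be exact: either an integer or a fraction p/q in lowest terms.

Stage 1: cross terms: (31*33 - 26*-34)=1907, (26*31 - 7*33)=575, (7*39 - -18*31)=831, (-18*-34 - 31*39)=-597; twice the area = |2716| = 2716; area = 1358; answer 1358
Stage 2: S1 = 1358; threaded value p + q = 1359; c = -8; T(2) = -3*(45) - 1*(-8) = -127; iterating: T(2)=-127, T(3)=336, T(4)=-881, T(5)=2307, T(6)=-6040, T(7)=15813, T(8)=-41399, T(9)=108384, T(10)=-283753, T(11)=742875, T(12)=-1944872, T(13)=5091741, T(14)=-13330351, T(15)=34899312; answer 34899312
Stage 3: S2 = 34899312; w = 5; total draws C(11,2) = 55; favorable C(5,1)*C(6,1) = 30; P = 6/11; answer 6/11

6/11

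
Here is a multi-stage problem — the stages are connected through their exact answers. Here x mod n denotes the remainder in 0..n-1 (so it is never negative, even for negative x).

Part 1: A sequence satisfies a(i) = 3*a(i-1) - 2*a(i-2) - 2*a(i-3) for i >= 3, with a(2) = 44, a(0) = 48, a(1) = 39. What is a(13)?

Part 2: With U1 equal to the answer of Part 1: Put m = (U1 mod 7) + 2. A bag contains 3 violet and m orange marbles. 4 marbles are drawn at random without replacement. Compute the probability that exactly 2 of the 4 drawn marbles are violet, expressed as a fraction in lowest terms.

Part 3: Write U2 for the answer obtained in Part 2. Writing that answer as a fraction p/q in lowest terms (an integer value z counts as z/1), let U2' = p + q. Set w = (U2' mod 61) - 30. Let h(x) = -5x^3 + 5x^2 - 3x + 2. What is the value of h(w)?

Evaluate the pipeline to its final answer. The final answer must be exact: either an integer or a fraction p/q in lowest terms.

42062

Part 1: a(3) = 3*(44) - 2*(39) - 2*(48) = -42; iterating: a(3)=-42, a(4)=-292, a(5)=-880, a(6)=-1972, a(7)=-3572, a(8)=-5012, a(9)=-3948, a(10)=5324, a(11)=33892, a(12)=98924, a(13)=218340; answer 218340
Part 2: U1 = 218340; m = 5; total draws C(8,4) = 70; favorable C(3,2)*C(5,2) = 30; P = 3/7; answer 3/7
Part 3: U2 = 3/7; threaded value p + q = 10; w = -20; -5*(-20)^3 + 5*(-20)^2 - 3*(-20)^1 + 2 = (40000) + (2000) + (60) + (2) = 42062; answer 42062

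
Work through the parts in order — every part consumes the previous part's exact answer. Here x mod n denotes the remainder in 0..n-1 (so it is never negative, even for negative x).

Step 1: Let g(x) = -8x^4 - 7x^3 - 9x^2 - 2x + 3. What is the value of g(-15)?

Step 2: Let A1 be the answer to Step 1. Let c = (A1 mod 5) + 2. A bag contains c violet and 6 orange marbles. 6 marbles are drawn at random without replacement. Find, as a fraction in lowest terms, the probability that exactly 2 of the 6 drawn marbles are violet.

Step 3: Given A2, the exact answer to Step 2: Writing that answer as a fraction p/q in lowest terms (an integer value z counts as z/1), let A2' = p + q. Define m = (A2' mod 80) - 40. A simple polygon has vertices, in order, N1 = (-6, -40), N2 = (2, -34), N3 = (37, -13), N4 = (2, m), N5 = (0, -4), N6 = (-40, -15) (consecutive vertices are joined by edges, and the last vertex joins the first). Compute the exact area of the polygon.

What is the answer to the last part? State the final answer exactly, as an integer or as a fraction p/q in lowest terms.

1109

Step 1: -8*(-15)^4 - 7*(-15)^3 - 9*(-15)^2 - 2*(-15)^1 + 3 = (-405000) + (23625) + (-2025) + (30) + (3) = -383367; answer -383367
Step 2: A1 = -383367; c = 5; total draws C(11,6) = 462; favorable C(5,2)*C(6,4) = 150; P = 25/77; answer 25/77
Step 3: A2 = 25/77; threaded value p + q = 102; m = -18; cross terms: (-6*-34 - 2*-40)=284, (2*-13 - 37*-34)=1232, (37*-18 - 2*-13)=-640, (2*-4 - 0*-18)=-8, (0*-15 - -40*-4)=-160, (-40*-40 - -6*-15)=1510; twice the area = |2218| = 2218; area = 1109; answer 1109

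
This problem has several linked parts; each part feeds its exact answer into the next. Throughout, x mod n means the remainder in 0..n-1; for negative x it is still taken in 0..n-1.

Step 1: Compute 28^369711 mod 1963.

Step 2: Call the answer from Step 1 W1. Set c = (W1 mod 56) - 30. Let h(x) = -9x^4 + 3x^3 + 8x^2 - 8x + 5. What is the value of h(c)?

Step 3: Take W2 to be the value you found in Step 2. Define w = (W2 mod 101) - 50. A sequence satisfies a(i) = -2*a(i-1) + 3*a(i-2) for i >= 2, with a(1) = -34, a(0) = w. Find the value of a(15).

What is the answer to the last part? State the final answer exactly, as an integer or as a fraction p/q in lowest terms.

25110548

Step 1: squarings mod 1963: 28^1=28, 28^2=784, 28^4=237, 28^8=1205, 28^16=1368, 28^32=685, 28^64=68, 28^128=698, 28^256=380, 28^512=1101, 28^1024=1030, 28^2048=880, 28^4096=978, 28^8192=503, 28^16384=1745, 28^32768=412, 28^65536=926, 28^131072=1608, 28^262144=393; 28^369711 = 28^1 * 28^2 * 28^4 * 28^8 * 28^32 * 28^1024 * 28^8192 * 28^32768 * 28^65536 * 28^262144 = 1490 (mod 1963); answer 1490
Step 2: W1 = 1490; c = 4; -9*(4)^4 + 3*(4)^3 + 8*(4)^2 - 8*(4)^1 + 5 = (-2304) + (192) + (128) + (-32) + (5) = -2011; answer -2011
Step 3: W2 = -2011; w = -41; a(2) = -2*(-34) + 3*(-41) = -55; iterating: a(2)=-55, a(3)=8, a(4)=-181, a(5)=386, a(6)=-1315, a(7)=3788, a(8)=-11521, a(9)=34406, a(10)=-103375, a(11)=309968, a(12)=-930061, a(13)=2790026, a(14)=-8370235, a(15)=25110548; answer 25110548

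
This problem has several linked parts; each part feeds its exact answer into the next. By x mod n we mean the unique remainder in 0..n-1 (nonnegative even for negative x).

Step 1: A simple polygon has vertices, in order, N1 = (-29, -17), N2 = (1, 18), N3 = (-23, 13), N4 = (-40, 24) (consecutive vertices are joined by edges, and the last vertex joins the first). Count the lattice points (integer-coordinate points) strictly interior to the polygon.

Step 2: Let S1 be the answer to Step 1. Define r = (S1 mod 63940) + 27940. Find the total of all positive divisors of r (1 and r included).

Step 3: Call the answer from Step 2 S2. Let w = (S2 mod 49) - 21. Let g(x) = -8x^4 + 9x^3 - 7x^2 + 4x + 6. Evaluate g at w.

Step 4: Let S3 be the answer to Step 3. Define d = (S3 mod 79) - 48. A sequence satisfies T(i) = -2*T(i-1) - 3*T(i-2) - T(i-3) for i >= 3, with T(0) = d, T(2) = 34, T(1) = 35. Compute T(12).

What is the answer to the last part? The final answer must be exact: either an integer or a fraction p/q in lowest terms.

Step 1: cross terms: (-29*18 - 1*-17)=-505, (1*13 - -23*18)=427, (-23*24 - -40*13)=-32, (-40*-17 - -29*24)=1376; twice the area = |1266| = 1266; area = 633; boundary points = 5 + 1 + 1 + 1 = 8; strictly interior points = area - boundary/2 + 1 = 630; answer 630
Step 2: S1 = 630; r = 28570; 28570 = 2 * 5 * 2857; sigma = (1 + 2) * (1 + 5) * (1 + 2857) = 3 * 6 * 2858 = 51444; answer 51444
Step 3: S2 = 51444; w = 22; -8*(22)^4 + 9*(22)^3 - 7*(22)^2 + 4*(22)^1 + 6 = (-1874048) + (95832) + (-3388) + (88) + (6) = -1781510; answer -1781510
Step 4: S3 = -1781510; d = -29; T(3) = -2*(34) - 3*(35) - 1*(-29) = -144; iterating: T(3)=-144, T(4)=151, T(5)=96, T(6)=-501, T(7)=563, T(8)=281, T(9)=-1750, T(10)=2094, T(11)=781, T(12)=-6094; answer -6094

-6094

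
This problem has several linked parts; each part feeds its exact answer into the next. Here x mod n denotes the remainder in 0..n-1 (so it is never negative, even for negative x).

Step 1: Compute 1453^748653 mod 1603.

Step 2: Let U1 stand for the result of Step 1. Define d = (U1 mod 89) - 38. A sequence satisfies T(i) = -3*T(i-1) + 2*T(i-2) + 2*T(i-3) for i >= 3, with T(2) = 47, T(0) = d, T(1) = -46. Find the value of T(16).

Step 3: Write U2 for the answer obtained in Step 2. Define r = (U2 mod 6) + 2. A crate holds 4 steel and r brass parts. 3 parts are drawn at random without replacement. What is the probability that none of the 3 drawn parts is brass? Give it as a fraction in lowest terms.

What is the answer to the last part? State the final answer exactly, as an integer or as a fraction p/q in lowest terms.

4/165

Step 1: squarings mod 1603: 1453^1=1453, 1453^2=58, 1453^4=158, 1453^8=919, 1453^16=1383, 1453^32=310, 1453^64=1523, 1453^128=1591, 1453^256=144, 1453^512=1500, 1453^1024=991, 1453^2048=1045, 1453^4096=382, 1453^8192=51, 1453^16384=998, 1453^32768=541, 1453^65536=935, 1453^131072=590, 1453^262144=249, 1453^524288=1087; 1453^748653 = 1453^1 * 1453^4 * 1453^8 * 1453^32 * 1453^64 * 1453^1024 * 1453^2048 * 1453^8192 * 1453^16384 * 1453^65536 * 1453^131072 * 1453^524288 = 197 (mod 1603); answer 197
Step 2: U1 = 197; d = -19; T(3) = -3*(47) + 2*(-46) + 2*(-19) = -271; iterating: T(3)=-271, T(4)=815, T(5)=-2893, T(6)=9767, T(7)=-33457, T(8)=114119, T(9)=-389737, T(10)=1330535, T(11)=-4542841, T(12)=15510119, T(13)=-52954969, T(14)=180799463, T(15)=-617288089, T(16)=2107553255; answer 2107553255
Step 3: U2 = 2107553255; r = 7; total draws C(11,3) = 165; favorable C(4,3) = 4; P = 4/165; answer 4/165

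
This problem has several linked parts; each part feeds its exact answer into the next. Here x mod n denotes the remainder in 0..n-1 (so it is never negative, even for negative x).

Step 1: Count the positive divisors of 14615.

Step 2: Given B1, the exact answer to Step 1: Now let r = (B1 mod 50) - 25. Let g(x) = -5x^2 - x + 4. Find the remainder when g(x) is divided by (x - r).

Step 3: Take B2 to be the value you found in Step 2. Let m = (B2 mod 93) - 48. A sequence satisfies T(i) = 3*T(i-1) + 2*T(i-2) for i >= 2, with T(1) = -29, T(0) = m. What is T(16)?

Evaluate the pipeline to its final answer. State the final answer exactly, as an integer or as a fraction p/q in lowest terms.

Step 1: 14615 = 5 * 37 * 79; number of divisors = (1+1) * (1+1) * (1+1) = 8; answer 8
Step 2: B1 = 8; r = -17; remainder = value at the root: -5*(-17)^2 - 1*(-17)^1 + 4 = (-1445) + (17) + (4) = -1424; answer -1424
Step 3: B2 = -1424; m = 16; T(2) = 3*(-29) + 2*(16) = -55; iterating: T(2)=-55, T(3)=-223, T(4)=-779, T(5)=-2783, T(6)=-9907, T(7)=-35287, T(8)=-125675, T(9)=-447599, T(10)=-1594147, T(11)=-5677639, T(12)=-20221211, T(13)=-72018911, T(14)=-256499155, T(15)=-913535287, T(16)=-3253604171; answer -3253604171

-3253604171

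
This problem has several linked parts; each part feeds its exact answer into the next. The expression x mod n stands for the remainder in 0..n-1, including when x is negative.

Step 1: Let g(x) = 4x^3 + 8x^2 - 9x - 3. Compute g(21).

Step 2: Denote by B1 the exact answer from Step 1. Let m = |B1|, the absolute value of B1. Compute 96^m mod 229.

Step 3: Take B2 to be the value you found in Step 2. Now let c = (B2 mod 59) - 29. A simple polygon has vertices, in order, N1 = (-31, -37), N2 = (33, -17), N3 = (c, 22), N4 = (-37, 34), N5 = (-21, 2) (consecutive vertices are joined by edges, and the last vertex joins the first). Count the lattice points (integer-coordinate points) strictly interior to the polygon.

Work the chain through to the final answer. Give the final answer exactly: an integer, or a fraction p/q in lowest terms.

Step 1: 4*(21)^3 + 8*(21)^2 - 9*(21)^1 - 3 = (37044) + (3528) + (-189) + (-3) = 40380; answer 40380
Step 2: B1 = 40380; m = 40380; squarings mod 229: 96^1=96, 96^2=56, 96^4=159, 96^8=91, 96^16=37, 96^32=224, 96^64=25, 96^128=167, 96^256=180, 96^512=111, 96^1024=184, 96^2048=193, 96^4096=151, 96^8192=130, 96^16384=183, 96^32768=55; 96^40380 = 96^4 * 96^8 * 96^16 * 96^32 * 96^128 * 96^256 * 96^1024 * 96^2048 * 96^4096 * 96^32768 = 161 (mod 229); answer 161
Step 3: B2 = 161; c = 14; cross terms: (-31*-17 - 33*-37)=1748, (33*22 - 14*-17)=964, (14*34 - -37*22)=1290, (-37*2 - -21*34)=640, (-21*-37 - -31*2)=839; twice the area = |5481| = 5481; area = 5481/2; boundary points = 4 + 1 + 3 + 16 + 1 = 25; strictly interior points = area - boundary/2 + 1 = 2729; answer 2729

2729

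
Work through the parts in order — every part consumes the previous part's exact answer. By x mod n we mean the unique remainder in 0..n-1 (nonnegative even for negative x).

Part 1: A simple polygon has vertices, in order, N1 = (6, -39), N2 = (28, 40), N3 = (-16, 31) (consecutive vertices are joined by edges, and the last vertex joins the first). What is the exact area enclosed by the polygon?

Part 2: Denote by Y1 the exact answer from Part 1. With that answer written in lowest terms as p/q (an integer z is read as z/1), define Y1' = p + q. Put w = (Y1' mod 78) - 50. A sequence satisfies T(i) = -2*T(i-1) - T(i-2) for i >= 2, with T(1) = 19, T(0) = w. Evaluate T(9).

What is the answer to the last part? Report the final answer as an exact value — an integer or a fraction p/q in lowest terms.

-213

Part 1: cross terms: (6*40 - 28*-39)=1332, (28*31 - -16*40)=1508, (-16*-39 - 6*31)=438; twice the area = |3278| = 3278; area = 1639; answer 1639
Part 2: Y1 = 1639; threaded value p + q = 1640; w = -48; T(2) = -2*(19) - 1*(-48) = 10; iterating: T(2)=10, T(3)=-39, T(4)=68, T(5)=-97, T(6)=126, T(7)=-155, T(8)=184, T(9)=-213; answer -213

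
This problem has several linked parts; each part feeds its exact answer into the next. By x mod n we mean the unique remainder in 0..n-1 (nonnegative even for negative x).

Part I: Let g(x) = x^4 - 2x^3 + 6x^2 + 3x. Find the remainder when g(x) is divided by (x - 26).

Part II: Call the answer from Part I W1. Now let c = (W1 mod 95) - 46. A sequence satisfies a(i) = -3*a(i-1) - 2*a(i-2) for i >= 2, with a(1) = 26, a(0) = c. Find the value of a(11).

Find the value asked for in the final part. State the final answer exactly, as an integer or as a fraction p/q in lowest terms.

108464

Part I: remainder = value at the root: 1*(26)^4 - 2*(26)^3 + 6*(26)^2 + 3*(26)^1 = (456976) + (-35152) + (4056) + (78) = 425958; answer 425958
Part II: W1 = 425958; c = 27; a(2) = -3*(26) - 2*(27) = -132; iterating: a(2)=-132, a(3)=344, a(4)=-768, a(5)=1616, a(6)=-3312, a(7)=6704, a(8)=-13488, a(9)=27056, a(10)=-54192, a(11)=108464; answer 108464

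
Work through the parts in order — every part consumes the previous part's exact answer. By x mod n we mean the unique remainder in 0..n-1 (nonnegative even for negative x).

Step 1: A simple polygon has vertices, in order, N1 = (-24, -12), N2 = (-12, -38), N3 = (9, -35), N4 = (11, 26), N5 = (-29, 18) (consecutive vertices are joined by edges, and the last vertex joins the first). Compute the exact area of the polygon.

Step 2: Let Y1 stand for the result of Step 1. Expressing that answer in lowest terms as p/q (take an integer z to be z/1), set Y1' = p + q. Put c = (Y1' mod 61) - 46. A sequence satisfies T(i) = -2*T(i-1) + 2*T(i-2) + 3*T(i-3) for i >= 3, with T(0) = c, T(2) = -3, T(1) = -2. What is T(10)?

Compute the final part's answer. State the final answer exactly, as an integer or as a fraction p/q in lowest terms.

4796

Step 1: cross terms: (-24*-38 - -12*-12)=768, (-12*-35 - 9*-38)=762, (9*26 - 11*-35)=619, (11*18 - -29*26)=952, (-29*-12 - -24*18)=780; twice the area = |3881| = 3881; area = 3881/2; answer 3881/2
Step 2: Y1 = 3881/2; threaded value p + q = 3883; c = -6; T(3) = -2*(-3) + 2*(-2) + 3*(-6) = -16; iterating: T(3)=-16, T(4)=20, T(5)=-81, T(6)=154, T(7)=-410, T(8)=885, T(9)=-2128, T(10)=4796; answer 4796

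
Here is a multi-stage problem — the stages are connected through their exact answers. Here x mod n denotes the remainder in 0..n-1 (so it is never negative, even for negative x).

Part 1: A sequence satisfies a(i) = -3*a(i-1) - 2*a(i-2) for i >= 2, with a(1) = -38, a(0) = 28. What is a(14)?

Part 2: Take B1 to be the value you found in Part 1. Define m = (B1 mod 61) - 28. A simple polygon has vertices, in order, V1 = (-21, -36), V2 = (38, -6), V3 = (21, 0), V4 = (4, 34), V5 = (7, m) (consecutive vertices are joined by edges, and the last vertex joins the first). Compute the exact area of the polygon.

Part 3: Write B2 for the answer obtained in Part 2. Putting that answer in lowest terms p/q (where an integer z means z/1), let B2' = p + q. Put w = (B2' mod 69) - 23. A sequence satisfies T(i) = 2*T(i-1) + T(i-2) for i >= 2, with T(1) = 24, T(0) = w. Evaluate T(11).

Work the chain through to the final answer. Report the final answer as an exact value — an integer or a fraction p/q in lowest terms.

Part 1: a(2) = -3*(-38) - 2*(28) = 58; iterating: a(2)=58, a(3)=-98, a(4)=178, a(5)=-338, a(6)=658, a(7)=-1298, a(8)=2578, a(9)=-5138, a(10)=10258, a(11)=-20498, a(12)=40978, a(13)=-81938, a(14)=163858; answer 163858
Part 2: B1 = 163858; m = -16; cross terms: (-21*-6 - 38*-36)=1494, (38*0 - 21*-6)=126, (21*34 - 4*0)=714, (4*-16 - 7*34)=-302, (7*-36 - -21*-16)=-588; twice the area = |1444| = 1444; area = 722; answer 722
Part 3: B2 = 722; threaded value p + q = 723; w = 10; T(2) = 2*(24) + 1*(10) = 58; iterating: T(2)=58, T(3)=140, T(4)=338, T(5)=816, T(6)=1970, T(7)=4756, T(8)=11482, T(9)=27720, T(10)=66922, T(11)=161564; answer 161564

161564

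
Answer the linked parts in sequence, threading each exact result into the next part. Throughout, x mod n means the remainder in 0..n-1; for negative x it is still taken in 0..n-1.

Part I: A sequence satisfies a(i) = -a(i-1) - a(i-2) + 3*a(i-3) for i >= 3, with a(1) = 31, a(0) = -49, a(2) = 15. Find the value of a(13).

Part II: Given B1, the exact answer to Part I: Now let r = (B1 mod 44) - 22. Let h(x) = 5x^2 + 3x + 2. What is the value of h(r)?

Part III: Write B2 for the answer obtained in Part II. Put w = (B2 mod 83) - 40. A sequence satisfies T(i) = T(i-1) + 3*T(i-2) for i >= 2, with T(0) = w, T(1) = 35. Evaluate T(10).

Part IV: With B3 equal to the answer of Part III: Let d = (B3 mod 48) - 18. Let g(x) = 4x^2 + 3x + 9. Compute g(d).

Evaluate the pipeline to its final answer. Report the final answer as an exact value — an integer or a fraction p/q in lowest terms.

10

Part I: a(3) = -1*(15) - 1*(31) + 3*(-49) = -193; iterating: a(3)=-193, a(4)=271, a(5)=-33, a(6)=-817, a(7)=1663, a(8)=-945, a(9)=-3169, a(10)=9103, a(11)=-8769, a(12)=-9841, a(13)=45919; answer 45919
Part II: B1 = 45919; r = 5; 5*(5)^2 + 3*(5)^1 + 2 = (125) + (15) + (2) = 142; answer 142
Part III: B2 = 142; w = 19; T(2) = 1*(35) + 3*(19) = 92; iterating: T(2)=92, T(3)=197, T(4)=473, T(5)=1064, T(6)=2483, T(7)=5675, T(8)=13124, T(9)=30149, T(10)=69521; answer 69521
Part IV: B3 = 69521; d = -1; 4*(-1)^2 + 3*(-1)^1 + 9 = (4) + (-3) + (9) = 10; answer 10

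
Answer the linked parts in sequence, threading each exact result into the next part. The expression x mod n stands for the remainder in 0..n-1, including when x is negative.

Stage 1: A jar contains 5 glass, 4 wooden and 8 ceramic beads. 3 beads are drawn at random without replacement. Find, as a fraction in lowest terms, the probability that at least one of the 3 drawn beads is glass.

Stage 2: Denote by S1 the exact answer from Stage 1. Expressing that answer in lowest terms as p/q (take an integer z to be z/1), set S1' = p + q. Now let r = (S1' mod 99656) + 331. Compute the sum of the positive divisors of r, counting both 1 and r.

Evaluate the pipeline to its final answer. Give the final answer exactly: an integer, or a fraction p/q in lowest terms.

Stage 1: total draws C(17,3) = 680; complement C(12,3) = 220; favorable 680 - 220 = 460; P = 23/34; answer 23/34
Stage 2: S1 = 23/34; threaded value p + q = 57; r = 388; 388 = 2^2 * 97; sigma = (1 + 2 + 4) * (1 + 97) = 7 * 98 = 686; answer 686

686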